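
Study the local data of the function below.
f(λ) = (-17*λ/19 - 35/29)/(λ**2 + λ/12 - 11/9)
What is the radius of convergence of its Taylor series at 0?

Denominator factor (λ**2 + λ/12 - 11/9): discriminant 235/48, real irrational roots -1/24 + (1/24)*sqrt(705) and -1/24 - (1/24)*sqrt(705); poles of order 1, moduli -1/24 + (1/24)*sqrt(705) and 1/24 + (1/24)*sqrt(705).
The radius of convergence is the smallest modulus among the singular points: -1/24 + (1/24)*sqrt(705).

The radius of convergence is -1/24 + (1/24)*sqrt(705).


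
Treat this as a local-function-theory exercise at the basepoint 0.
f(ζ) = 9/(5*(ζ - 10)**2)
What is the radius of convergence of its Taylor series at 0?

Denominator factor (ζ - 10)^2: pole of order 2 at 10, modulus 10.
The radius of convergence is the smallest modulus among the singular points: 10.

The radius of convergence is 10.


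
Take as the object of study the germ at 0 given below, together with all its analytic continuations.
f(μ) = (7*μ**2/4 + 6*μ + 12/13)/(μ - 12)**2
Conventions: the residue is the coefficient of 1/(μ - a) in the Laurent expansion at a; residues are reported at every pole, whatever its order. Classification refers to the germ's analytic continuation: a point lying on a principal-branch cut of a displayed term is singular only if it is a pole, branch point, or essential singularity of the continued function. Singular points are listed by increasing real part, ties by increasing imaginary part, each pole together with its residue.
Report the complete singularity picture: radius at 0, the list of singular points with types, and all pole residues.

Denominator factor (μ - 12)^2: pole of order 2 at 12, modulus 12.
The radius of convergence is the smallest modulus among the singular points: 12.
At the order-2 pole 12 set g(μ) = (μ - (12))^2*f(μ) = 7*μ**2/4 + 6*μ + 12/13.
Order-2 pole: residue = g'(a); g'(12) = 48, so the residue is 48.

Radius of convergence at 0: 12.
At 12: a pole of order 2; residue 48.


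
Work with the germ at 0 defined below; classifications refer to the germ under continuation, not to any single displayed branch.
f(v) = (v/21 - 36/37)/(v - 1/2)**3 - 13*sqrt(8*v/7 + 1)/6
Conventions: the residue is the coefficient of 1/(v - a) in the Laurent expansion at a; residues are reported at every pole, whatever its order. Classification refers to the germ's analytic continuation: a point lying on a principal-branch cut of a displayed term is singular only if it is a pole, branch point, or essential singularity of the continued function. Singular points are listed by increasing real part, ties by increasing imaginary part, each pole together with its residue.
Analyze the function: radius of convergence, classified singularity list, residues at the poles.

Radius of convergence at 0: 1/2.
At -7/8: an algebraic (square-root) branch point.
At 1/2: a pole of order 3; residue 0.

Denominator factor (v - 1/2)^3: pole of order 3 at 1/2, modulus 1/2.
Branch term (-13/6)*sqrt(1 - v/(-7/8)): its argument vanishes at v = -7/8, a square-root branch point, modulus 7/8.
The radius of convergence is the smallest modulus among the singular points: 1/2.
The branch term is analytic at 1/2 and contributes nothing to the residue; only the rational part matters.
At the order-3 pole 1/2 set g(v) = (v - (1/2))^3*(rational part) = v/21 - 36/37.
Order-3 pole: residue = g''(a)/2; g''(1/2) = 0, so the residue is 0.
List the singular points by increasing real part (a conjugate pair: the negative imaginary part first).


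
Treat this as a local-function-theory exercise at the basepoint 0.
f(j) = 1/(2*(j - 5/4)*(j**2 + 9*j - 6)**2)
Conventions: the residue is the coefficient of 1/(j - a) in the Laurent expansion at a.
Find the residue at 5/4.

The residue is 128/11881.

At the order-1 pole 5/4 set g(j) = (j - (5/4))*f(j) = 1/(2*(j**2 + 9*j - 6)**2).
Simple pole: residue = g(a) at a = 5/4, which is 128/11881.


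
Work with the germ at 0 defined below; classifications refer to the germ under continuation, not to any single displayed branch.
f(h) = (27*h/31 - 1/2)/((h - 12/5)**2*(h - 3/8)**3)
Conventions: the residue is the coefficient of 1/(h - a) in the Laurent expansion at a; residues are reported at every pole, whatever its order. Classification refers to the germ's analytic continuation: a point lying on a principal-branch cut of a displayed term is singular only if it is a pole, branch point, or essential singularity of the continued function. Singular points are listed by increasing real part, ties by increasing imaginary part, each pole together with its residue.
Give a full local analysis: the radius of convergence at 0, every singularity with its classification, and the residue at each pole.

Denominator factor (h - 12/5)^2: pole of order 2 at 12/5, modulus 12/5.
Denominator factor (h - 3/8)^3: pole of order 3 at 3/8, modulus 3/8.
The radius of convergence is the smallest modulus among the singular points: 3/8.
At the order-3 pole 3/8 set g(h) = (h - (3/8))^3*f(h) = (27*h/31 - 1/2)/(h - 12/5)**2.
Order-3 pole: residue = g''(a)/2; g''(3/8) = 159104000/444816117, so the residue is 79552000/444816117.
At the order-2 pole 12/5 set g(h) = (h - (12/5))^2*f(h) = (27*h/31 - 1/2)/(h - 3/8)**3.
Order-2 pole: residue = g'(a); g'(12/5) = -79552000/444816117, so the residue is -79552000/444816117.
List the singular points by increasing real part (a conjugate pair: the negative imaginary part first).

Radius of convergence at 0: 3/8.
At 3/8: a pole of order 3; residue 79552000/444816117.
At 12/5: a pole of order 2; residue -79552000/444816117.


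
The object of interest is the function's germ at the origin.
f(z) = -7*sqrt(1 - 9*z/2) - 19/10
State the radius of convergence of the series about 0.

Branch term (-7)*sqrt(1 - z/(2/9)): its argument vanishes at z = 2/9, a square-root branch point, modulus 2/9.
The radius of convergence is the smallest modulus among the singular points: 2/9.

The radius of convergence is 2/9.


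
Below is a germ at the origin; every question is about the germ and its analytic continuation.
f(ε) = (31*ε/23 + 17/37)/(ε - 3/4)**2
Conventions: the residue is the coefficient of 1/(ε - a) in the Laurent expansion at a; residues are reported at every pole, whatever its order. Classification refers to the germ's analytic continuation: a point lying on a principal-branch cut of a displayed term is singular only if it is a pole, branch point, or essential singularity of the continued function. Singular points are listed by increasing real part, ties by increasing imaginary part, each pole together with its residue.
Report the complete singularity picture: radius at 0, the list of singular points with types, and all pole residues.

Denominator factor (ε - 3/4)^2: pole of order 2 at 3/4, modulus 3/4.
The radius of convergence is the smallest modulus among the singular points: 3/4.
At the order-2 pole 3/4 set g(ε) = (ε - (3/4))^2*f(ε) = 31*ε/23 + 17/37.
Order-2 pole: residue = g'(a); g'(3/4) = 31/23, so the residue is 31/23.

Radius of convergence at 0: 3/4.
At 3/4: a pole of order 2; residue 31/23.


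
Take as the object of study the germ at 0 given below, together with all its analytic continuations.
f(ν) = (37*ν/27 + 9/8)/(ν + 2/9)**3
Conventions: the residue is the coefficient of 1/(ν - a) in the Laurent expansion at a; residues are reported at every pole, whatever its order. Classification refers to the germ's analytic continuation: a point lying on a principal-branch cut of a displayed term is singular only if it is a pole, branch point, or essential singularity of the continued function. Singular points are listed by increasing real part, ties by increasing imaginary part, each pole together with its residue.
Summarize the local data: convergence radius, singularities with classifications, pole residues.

Radius of convergence at 0: 2/9.
At -2/9: a pole of order 3; residue 0.

Denominator factor (ν + 2/9)^3: pole of order 3 at -2/9, modulus 2/9.
The radius of convergence is the smallest modulus among the singular points: 2/9.
At the order-3 pole -2/9 set g(ν) = (ν - (-2/9))^3*f(ν) = 37*ν/27 + 9/8.
Order-3 pole: residue = g''(a)/2; g''(-2/9) = 0, so the residue is 0.


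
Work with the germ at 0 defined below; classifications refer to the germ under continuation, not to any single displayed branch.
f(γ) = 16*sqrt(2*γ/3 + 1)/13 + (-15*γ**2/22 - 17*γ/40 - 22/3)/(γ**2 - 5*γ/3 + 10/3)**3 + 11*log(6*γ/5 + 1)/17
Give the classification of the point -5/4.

The point is a regular point.

Denominator factors: γ**2 - 5*γ/3 + 10/3 = 335/48 at γ = -5/4 — none vanishes.
Branch term log(1 - γ/(-5/6)): argument at -5/4 is -1/2, nonzero, so -5/4 is not its branch point (a point on a principal cut is still regular for the continued germ).
Branch term sqrt(1 - γ/(-3/2)): argument at -5/4 is 1/6, nonzero, so -5/4 is not its branch point (a point on a principal cut is still regular for the continued germ).
So the germ continues analytically to -5/4.


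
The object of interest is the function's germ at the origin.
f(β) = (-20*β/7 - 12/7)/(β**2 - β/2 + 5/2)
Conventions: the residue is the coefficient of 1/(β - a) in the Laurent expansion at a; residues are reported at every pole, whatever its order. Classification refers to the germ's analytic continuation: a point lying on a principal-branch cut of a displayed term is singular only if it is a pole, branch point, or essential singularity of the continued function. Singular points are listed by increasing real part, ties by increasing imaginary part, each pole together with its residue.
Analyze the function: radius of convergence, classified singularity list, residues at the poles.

Denominator factor (β**2 - β/2 + 5/2): discriminant -39/4, complex-conjugate roots (1/4) + ((1/4)*sqrt(39))*i and (1/4) - ((1/4)*sqrt(39))*i; poles of order 1, moduli (1/2)*sqrt(10) and (1/2)*sqrt(10).
The radius of convergence is the smallest modulus among the singular points: (1/2)*sqrt(10).
The factor β**2 - β/2 + 5/2 splits as (β - a)(β - a') with a = (1/4) - ((1/4)*sqrt(39))*i, a' = (1/4) + ((1/4)*sqrt(39))*i. At the order-1 pole a set g(β) = (β - a)*f(β) = [-20*β/7 - 12/7] / (β - a').
Simple pole: residue = g(a) at a = (1/4) - ((1/4)*sqrt(39))*i, which is (-10/7) - ((34/273)*sqrt(39))*i.
The factor β**2 - β/2 + 5/2 splits as (β - a)(β - a') with a = (1/4) + ((1/4)*sqrt(39))*i, a' = (1/4) - ((1/4)*sqrt(39))*i. At the order-1 pole a set g(β) = (β - a)*f(β) = [-20*β/7 - 12/7] / (β - a').
Simple pole: residue = g(a) at a = (1/4) + ((1/4)*sqrt(39))*i, which is (-10/7) + ((34/273)*sqrt(39))*i.
List the singular points by increasing real part (a conjugate pair: the negative imaginary part first).

Radius of convergence at 0: (1/2)*sqrt(10).
At (1/4) - ((1/4)*sqrt(39))*i: a pole of order 1; residue (-10/7) - ((34/273)*sqrt(39))*i.
At (1/4) + ((1/4)*sqrt(39))*i: a pole of order 1; residue (-10/7) + ((34/273)*sqrt(39))*i.


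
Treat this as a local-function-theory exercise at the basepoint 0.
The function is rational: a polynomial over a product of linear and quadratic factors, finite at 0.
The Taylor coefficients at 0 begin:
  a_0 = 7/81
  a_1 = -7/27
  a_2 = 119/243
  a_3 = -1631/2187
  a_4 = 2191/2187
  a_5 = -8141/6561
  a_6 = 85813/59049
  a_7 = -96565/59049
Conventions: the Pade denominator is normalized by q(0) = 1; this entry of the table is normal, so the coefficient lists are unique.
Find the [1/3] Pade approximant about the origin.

Taylor coefficients needed (read off): a_0 = 7/81, a_1 = -7/27, a_2 = 119/243, a_3 = -1631/2187, a_4 = 2191/2187.
Write the denominator as Q(κ) = 1 + q1*κ + q2*κ^2 + q3*κ^3. Requiring Q*f - P = O(κ^5) with deg P <= 1 kills the coefficients of κ^2..κ^4 in Q*f:
  κ^2: a_2 + q1*a_1 + q2*a_0 = 0, i.e. 119/243 + (-7/27)*q1 + (7/81)*q2 = 0.
  κ^3: a_3 + q1*a_2 + q2*a_1 + q3*a_0 = 0, i.e. -1631/2187 + (119/243)*q1 + (-7/27)*q2 + (7/81)*q3 = 0.
  κ^4: a_4 + q1*a_3 + q2*a_2 + q3*a_1 = 0, i.e. 2191/2187 + (-1631/2187)*q1 + (119/243)*q2 + (-7/27)*q3 = 0.
Solving this linear system: q1 = 31/11, q2 = 92/33, q3 = 304/297.
The numerator is Q*f truncated at degree 1: P0 = a_0 = 7/81; P1 = a_1 + q1*a_0 = -14/891.

The Pade approximant has numerator coefficients [7/81, -14/891]; denominator coefficients [1, 31/11, 92/33, 304/297].


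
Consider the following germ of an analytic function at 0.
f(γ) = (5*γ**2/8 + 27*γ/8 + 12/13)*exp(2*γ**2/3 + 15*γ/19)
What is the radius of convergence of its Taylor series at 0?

The factor exp(2*γ**2/3 + 15*γ/19) is entire and contributes no finite singular point.
The polynomial part has no poles.
No finite singular points: the Taylor series at 0 converges everywhere.

The radius of convergence is infinite.


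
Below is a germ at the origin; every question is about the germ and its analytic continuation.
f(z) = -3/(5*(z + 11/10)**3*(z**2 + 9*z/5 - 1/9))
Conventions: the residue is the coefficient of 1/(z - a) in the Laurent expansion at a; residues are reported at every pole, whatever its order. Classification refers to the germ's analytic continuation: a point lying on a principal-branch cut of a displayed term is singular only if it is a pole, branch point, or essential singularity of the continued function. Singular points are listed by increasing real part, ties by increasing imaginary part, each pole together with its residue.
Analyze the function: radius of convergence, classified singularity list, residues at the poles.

Radius of convergence at 0: -9/10 + (1/30)*sqrt(829).
At -9/10 - (1/30)*sqrt(829): a pole of order 1; residue -227691000/498677257 - (3678534000/413403446053)*sqrt(829).
At -11/10: a pole of order 3; residue 455382000/498677257.
At -9/10 + (1/30)*sqrt(829): a pole of order 1; residue -227691000/498677257 + (3678534000/413403446053)*sqrt(829).


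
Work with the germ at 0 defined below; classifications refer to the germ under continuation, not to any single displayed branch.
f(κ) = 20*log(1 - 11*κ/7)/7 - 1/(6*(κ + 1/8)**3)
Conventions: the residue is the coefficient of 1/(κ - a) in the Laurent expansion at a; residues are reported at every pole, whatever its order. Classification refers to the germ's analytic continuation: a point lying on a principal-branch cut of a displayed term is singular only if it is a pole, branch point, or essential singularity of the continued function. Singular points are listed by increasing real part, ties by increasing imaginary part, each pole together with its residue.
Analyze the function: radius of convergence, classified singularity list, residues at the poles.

Denominator factor (κ + 1/8)^3: pole of order 3 at -1/8, modulus 1/8.
Branch term (20/7)*log(1 - κ/(7/11)): its argument vanishes at κ = 7/11, a logarithmic branch point, modulus 7/11.
The radius of convergence is the smallest modulus among the singular points: 1/8.
The branch term is analytic at -1/8 and contributes nothing to the residue; only the rational part matters.
At the order-3 pole -1/8 set g(κ) = (κ - (-1/8))^3*(rational part) = -1/6.
Order-3 pole: residue = g''(a)/2; g''(-1/8) = 0, so the residue is 0.
List the singular points by increasing real part (a conjugate pair: the negative imaginary part first).

Radius of convergence at 0: 1/8.
At -1/8: a pole of order 3; residue 0.
At 7/11: a logarithmic branch point.


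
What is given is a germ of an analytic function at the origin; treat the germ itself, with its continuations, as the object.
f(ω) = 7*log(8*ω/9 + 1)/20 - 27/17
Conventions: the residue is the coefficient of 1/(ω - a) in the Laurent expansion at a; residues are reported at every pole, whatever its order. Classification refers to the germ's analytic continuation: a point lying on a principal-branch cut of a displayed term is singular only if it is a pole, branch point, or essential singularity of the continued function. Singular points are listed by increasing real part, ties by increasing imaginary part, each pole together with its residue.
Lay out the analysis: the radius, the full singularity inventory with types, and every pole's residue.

Radius of convergence at 0: 9/8.
At -9/8: a logarithmic branch point.

Branch term (7/20)*log(1 - ω/(-9/8)): its argument vanishes at ω = -9/8, a logarithmic branch point, modulus 9/8.
The radius of convergence is the smallest modulus among the singular points: 9/8.


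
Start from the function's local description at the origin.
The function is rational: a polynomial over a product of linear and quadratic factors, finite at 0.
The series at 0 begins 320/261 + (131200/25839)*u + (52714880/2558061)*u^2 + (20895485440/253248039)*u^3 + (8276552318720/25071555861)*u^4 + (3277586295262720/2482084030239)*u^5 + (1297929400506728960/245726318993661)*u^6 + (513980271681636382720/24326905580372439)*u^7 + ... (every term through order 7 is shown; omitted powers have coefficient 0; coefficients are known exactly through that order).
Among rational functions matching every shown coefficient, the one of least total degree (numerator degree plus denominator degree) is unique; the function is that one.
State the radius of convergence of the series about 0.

No rational of total degree below 3 reproduces all 8 coefficients; solving the [0/3] Pade equations on them gives f(u) = 40/(29*(u - 1/4)*(u**2 + 7*u/11 - 9/2)), whose expansion matches every shown term.
Denominator factor (u**2 + 7*u/11 - 9/2): discriminant 2227/121, real irrational roots -7/22 + (1/22)*sqrt(2227) and -7/22 - (1/22)*sqrt(2227); poles of order 1, moduli -7/22 + (1/22)*sqrt(2227) and 7/22 + (1/22)*sqrt(2227).
Denominator factor (u - 1/4): pole of order 1 at 1/4, modulus 1/4.
The radius of convergence is the smallest modulus among the singular points: 1/4.

The radius of convergence is 1/4.


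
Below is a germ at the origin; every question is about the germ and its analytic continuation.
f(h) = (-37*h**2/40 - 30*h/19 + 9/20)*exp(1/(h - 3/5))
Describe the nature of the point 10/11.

There is no denominator, hence no pole anywhere.
The essential point of exp(1/(h - (3/5))) is 3/5, not 10/11.
So the germ continues analytically to 10/11.

The point is a regular point.


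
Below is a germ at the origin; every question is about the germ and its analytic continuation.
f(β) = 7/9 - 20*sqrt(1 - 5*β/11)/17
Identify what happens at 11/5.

The point is an algebraic (square-root) branch point.

The term (-20/17)*sqrt(1 - β/(11/5)) has argument 1 - 11/5/(11/5) = 0 at 11/5: a square-root (algebraic, two-sheeted) branch point; the remaining terms are analytic or single-valued there.


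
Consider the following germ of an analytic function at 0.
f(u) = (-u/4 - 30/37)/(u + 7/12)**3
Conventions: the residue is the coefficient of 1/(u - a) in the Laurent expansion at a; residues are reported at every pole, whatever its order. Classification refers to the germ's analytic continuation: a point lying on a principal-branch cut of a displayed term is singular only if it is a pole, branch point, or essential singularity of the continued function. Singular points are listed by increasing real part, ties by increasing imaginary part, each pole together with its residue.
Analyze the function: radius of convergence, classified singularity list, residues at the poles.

Radius of convergence at 0: 7/12.
At -7/12: a pole of order 3; residue 0.

Denominator factor (u + 7/12)^3: pole of order 3 at -7/12, modulus 7/12.
The radius of convergence is the smallest modulus among the singular points: 7/12.
At the order-3 pole -7/12 set g(u) = (u - (-7/12))^3*f(u) = -u/4 - 30/37.
Order-3 pole: residue = g''(a)/2; g''(-7/12) = 0, so the residue is 0.


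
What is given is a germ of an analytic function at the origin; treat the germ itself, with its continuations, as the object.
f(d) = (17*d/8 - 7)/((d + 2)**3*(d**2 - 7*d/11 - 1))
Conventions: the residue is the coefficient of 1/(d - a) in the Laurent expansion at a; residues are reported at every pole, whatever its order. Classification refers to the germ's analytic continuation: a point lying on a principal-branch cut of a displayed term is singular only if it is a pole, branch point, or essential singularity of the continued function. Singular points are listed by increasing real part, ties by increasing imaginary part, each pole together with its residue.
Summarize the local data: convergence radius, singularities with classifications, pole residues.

Radius of convergence at 0: -7/22 + (1/22)*sqrt(533).
At -2: a pole of order 3; residue -1614921/830584.
At 7/22 - (1/22)*sqrt(533): a pole of order 1; residue 1614921/1661168 + (39242137/885402544)*sqrt(533).
At 7/22 + (1/22)*sqrt(533): a pole of order 1; residue 1614921/1661168 - (39242137/885402544)*sqrt(533).


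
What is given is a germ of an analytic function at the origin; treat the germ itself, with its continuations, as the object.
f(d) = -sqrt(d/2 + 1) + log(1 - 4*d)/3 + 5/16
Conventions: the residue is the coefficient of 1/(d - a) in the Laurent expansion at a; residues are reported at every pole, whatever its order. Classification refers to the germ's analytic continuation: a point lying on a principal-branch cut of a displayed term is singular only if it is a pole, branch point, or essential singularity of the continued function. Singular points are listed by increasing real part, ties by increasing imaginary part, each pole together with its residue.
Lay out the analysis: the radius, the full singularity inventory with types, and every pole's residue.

Radius of convergence at 0: 1/4.
At -2: an algebraic (square-root) branch point.
At 1/4: a logarithmic branch point.

Branch term (-1)*sqrt(1 - d/(-2)): its argument vanishes at d = -2, a square-root branch point, modulus 2.
Branch term (1/3)*log(1 - d/(1/4)): its argument vanishes at d = 1/4, a logarithmic branch point, modulus 1/4.
The radius of convergence is the smallest modulus among the singular points: 1/4.
List the singular points by increasing real part (a conjugate pair: the negative imaginary part first).


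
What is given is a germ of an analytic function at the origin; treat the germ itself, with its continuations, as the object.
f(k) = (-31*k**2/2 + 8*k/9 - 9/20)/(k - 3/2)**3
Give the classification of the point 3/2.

The point is a pole of order 3.

The denominator factor k - 3/2 vanishes at 3/2 and appears to the power 3; the numerator there equals -4079/120, nonzero, and no other factor vanishes.
Hence a pole whose order is the multiplicity, 3.


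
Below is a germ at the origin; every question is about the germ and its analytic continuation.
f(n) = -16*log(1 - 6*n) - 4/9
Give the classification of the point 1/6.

The point is a logarithmic branch point.

The term (-16)*log(1 - n/(1/6)) has argument 1 - 1/6/(1/6) = 0 at 1/6: a logarithmic (infinitely-sheeted) branch point; the remaining terms are analytic or single-valued there.


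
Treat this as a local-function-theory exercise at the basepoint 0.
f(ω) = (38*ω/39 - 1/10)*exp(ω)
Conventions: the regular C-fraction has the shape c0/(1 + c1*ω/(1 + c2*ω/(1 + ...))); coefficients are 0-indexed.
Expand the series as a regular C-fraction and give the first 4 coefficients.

The regular C-fraction coefficients are [-1/10, 341/39, -260681/26598, 10512333/177784442].

Taylor coefficients (expand at 0): a_0 = -1/10, a_1 = 341/390, a_2 = 721/780, a_3 = 367/780.
c0 = a_0 = -1/10. Peel one level at a time: if S = 1 + c*ω/S' with S'(0) = 1, then c is the ω-coefficient of S and S' = c*ω/(S - 1).
S_1 = c0/f = 1 + (341/39)*ω + (260681/3042)*ω^2 + ...; c1 = 341/39.
S_2 = c1*ω/(S_1 - 1) = 1 + (-260681/26598)*ω + (269547/465124)*ω^2 + ...; c2 = -260681/26598.
S_3 = c2*ω/(S_2 - 1) = 1 + (10512333/177784442)*ω + ...; c3 = 10512333/177784442.


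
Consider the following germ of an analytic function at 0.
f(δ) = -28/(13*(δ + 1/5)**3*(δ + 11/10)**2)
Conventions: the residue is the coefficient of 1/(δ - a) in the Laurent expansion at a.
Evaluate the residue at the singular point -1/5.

The residue is -280000/28431.

At the order-3 pole -1/5 set g(δ) = (δ - (-1/5))^3*f(δ) = -28/(13*(δ + 11/10)**2).
Order-3 pole: residue = g''(a)/2; g''(-1/5) = -560000/28431, so the residue is -280000/28431.


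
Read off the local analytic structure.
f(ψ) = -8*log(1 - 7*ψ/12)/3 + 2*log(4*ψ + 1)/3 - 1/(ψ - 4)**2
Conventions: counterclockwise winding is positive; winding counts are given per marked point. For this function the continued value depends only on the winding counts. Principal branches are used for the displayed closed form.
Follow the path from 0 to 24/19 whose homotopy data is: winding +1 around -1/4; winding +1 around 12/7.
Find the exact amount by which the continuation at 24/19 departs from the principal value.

The rational part is single-valued and drops out of the difference; each branch term changes only by its own monodromy.
(2/3)*log(1 - ψ/(-1/4)): each positive loop around -1/4 adds 2*pi*i to the log, so winding +1 contributes (2/3)*(1)*2*pi*i = (4/3)*pi*i.
(-8/3)*log(1 - ψ/(12/7)): each positive loop around 12/7 adds 2*pi*i to the log, so winding +1 contributes (-8/3)*(1)*2*pi*i = -(16/3)*pi*i.
Summing the contributions at ψ = 24/19 gives -(4)*pi*i.

Continued minus principal equals -(4)*pi*i.


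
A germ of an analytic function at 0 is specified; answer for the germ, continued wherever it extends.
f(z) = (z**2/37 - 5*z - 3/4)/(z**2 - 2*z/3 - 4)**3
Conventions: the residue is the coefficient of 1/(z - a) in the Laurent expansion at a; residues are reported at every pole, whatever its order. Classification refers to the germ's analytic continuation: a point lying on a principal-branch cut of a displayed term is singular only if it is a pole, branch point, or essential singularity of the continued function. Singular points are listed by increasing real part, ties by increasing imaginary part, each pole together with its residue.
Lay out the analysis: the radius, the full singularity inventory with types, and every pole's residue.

Radius of convergence at 0: -1/3 + (1/3)*sqrt(37).
At 1/3 - (1/3)*sqrt(37): a pole of order 3; residue (264411/119946304)*sqrt(37).
At 1/3 + (1/3)*sqrt(37): a pole of order 3; residue -(264411/119946304)*sqrt(37).


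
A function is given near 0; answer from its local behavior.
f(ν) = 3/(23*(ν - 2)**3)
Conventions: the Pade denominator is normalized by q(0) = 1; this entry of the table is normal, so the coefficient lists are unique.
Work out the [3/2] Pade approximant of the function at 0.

The Pade approximant has numerator coefficients [-3/184, -9/1840, -9/7360, -3/14720]; denominator coefficients [1, -6/5, 3/8].

Taylor coefficients needed (expand at 0): a_0 = -3/184, a_1 = -9/368, a_2 = -9/368, a_3 = -15/736, a_4 = -45/2944, a_5 = -63/5888.
Write the denominator as Q(ν) = 1 + q1*ν + q2*ν^2. Requiring Q*f - P = O(ν^6) with deg P <= 3 kills the coefficients of ν^4..ν^5 in Q*f:
  ν^4: a_4 + q1*a_3 + q2*a_2 = 0, i.e. -45/2944 + (-15/736)*q1 + (-9/368)*q2 = 0.
  ν^5: a_5 + q1*a_4 + q2*a_3 = 0, i.e. -63/5888 + (-45/2944)*q1 + (-15/736)*q2 = 0.
Solving this linear system: q1 = -6/5, q2 = 3/8.
The numerator is Q*f truncated at degree 3: P0 = a_0 = -3/184; P1 = a_1 + q1*a_0 = -9/1840; P2 = a_2 + q1*a_1 + q2*a_0 = -9/7360; P3 = a_3 + q1*a_2 + q2*a_1 = -3/14720.


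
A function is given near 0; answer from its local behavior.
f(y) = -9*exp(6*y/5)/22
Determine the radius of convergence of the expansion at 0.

The factor exp(6*y/5) is entire and contributes no finite singular point.
The polynomial part has no poles.
No finite singular points: the Taylor series at 0 converges everywhere.

The radius of convergence is infinite.


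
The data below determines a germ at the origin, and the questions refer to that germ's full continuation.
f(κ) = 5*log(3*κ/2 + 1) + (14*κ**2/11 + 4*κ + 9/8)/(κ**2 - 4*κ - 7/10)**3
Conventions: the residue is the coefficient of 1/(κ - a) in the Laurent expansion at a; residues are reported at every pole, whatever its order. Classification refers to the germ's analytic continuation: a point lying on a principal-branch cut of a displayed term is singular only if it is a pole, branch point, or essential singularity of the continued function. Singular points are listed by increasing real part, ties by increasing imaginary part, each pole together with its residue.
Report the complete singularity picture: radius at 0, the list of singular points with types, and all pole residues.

Radius of convergence at 0: -2 + (1/10)*sqrt(470).
At -2/3: a logarithmic branch point.
At 2 - (1/10)*sqrt(470): a pole of order 3; residue -(80665/36545696)*sqrt(470).
At 2 + (1/10)*sqrt(470): a pole of order 3; residue (80665/36545696)*sqrt(470).


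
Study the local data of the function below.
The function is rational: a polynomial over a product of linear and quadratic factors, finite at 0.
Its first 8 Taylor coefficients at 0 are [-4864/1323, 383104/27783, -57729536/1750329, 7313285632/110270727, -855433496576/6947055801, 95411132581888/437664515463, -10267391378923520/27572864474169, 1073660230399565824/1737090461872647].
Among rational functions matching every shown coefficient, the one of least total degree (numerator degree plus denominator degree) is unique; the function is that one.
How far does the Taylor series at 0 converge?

The radius of convergence is 3/4.

No rational of total degree below 6 reproduces all 8 coefficients; solving the [1/5] Pade equations on them gives f(h) = (-37*h/18 - 19/7)/((h + 3/4)**3*(h**2 + 8*h/9 + 7/4)), whose expansion matches every shown term.
Denominator factor (h + 3/4)^3: pole of order 3 at -3/4, modulus 3/4.
Denominator factor (h**2 + 8*h/9 + 7/4): discriminant -503/81, complex-conjugate roots (-4/9) + ((1/18)*sqrt(503))*i and (-4/9) - ((1/18)*sqrt(503))*i; poles of order 1, moduli (1/2)*sqrt(7) and (1/2)*sqrt(7).
The radius of convergence is the smallest modulus among the singular points: 3/4.


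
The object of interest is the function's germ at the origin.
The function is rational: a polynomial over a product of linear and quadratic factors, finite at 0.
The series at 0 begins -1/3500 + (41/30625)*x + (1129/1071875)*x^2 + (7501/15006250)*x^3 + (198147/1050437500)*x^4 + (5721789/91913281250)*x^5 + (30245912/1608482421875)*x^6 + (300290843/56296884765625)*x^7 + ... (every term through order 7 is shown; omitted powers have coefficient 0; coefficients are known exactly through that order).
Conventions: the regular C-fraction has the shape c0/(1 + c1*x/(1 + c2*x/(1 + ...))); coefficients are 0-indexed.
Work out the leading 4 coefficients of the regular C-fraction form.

Taylor coefficients (read off): a_0 = -1/3500, a_1 = 41/30625, a_2 = 1129/1071875, a_3 = 7501/15006250.
c0 = a_0 = -1/3500. Peel one level at a time: if S = 1 + c*x/S' with S'(0) = 1, then c is the x-coefficient of S and S' = c*x/(S - 1).
S_1 = c0/f = 1 + (164/35)*x + (31412/1225)*x^2 + ...; c1 = 164/35.
S_2 = c1*x/(S_1 - 1) = 1 + (-7853/1435)*x + (144511/588350)*x^2 + ...; c2 = -7853/1435.
S_3 = c2*x/(S_2 - 1) = 1 + (144511/3219730)*x + ...; c3 = 144511/3219730.

The regular C-fraction coefficients are [-1/3500, 164/35, -7853/1435, 144511/3219730].


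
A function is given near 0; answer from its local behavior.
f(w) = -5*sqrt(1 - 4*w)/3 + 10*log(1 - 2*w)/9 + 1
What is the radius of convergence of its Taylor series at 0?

Branch term (-5/3)*sqrt(1 - w/(1/4)): its argument vanishes at w = 1/4, a square-root branch point, modulus 1/4.
Branch term (10/9)*log(1 - w/(1/2)): its argument vanishes at w = 1/2, a logarithmic branch point, modulus 1/2.
The radius of convergence is the smallest modulus among the singular points: 1/4.

The radius of convergence is 1/4.


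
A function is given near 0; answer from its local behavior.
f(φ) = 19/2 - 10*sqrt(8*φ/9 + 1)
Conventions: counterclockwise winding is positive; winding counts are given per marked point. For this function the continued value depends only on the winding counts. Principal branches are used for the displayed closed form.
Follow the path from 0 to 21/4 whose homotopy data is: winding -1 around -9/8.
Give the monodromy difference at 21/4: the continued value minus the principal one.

Continued minus principal equals (20/3)*sqrt(51).

The rational part is single-valued and drops out of the difference; each branch term changes only by its own monodromy.
(-10)*sqrt(1 - φ/(-9/8)): winding -1 is odd, the square root flips sign, contributing -2*(-10)*sqrt(1 - (21/4)/(-9/8)) = -2*(-10)*sqrt(17/3) = (20/3)*sqrt(51).
Summing the contributions at φ = 21/4 gives (20/3)*sqrt(51).


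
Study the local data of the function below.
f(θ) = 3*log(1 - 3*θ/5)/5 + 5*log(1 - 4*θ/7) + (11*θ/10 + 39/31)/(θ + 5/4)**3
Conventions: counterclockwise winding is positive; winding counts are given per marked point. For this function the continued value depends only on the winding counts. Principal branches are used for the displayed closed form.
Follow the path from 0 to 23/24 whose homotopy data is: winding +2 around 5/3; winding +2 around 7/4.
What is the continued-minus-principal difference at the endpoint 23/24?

The rational part is single-valued and drops out of the difference; each branch term changes only by its own monodromy.
(3/5)*log(1 - θ/(5/3)): each positive loop around 5/3 adds 2*pi*i to the log, so winding +2 contributes (3/5)*(2)*2*pi*i = (12/5)*pi*i.
(5)*log(1 - θ/(7/4)): each positive loop around 7/4 adds 2*pi*i to the log, so winding +2 contributes (5)*(2)*2*pi*i = (20)*pi*i.
Summing the contributions at θ = 23/24 gives (112/5)*pi*i.

Continued minus principal equals (112/5)*pi*i.


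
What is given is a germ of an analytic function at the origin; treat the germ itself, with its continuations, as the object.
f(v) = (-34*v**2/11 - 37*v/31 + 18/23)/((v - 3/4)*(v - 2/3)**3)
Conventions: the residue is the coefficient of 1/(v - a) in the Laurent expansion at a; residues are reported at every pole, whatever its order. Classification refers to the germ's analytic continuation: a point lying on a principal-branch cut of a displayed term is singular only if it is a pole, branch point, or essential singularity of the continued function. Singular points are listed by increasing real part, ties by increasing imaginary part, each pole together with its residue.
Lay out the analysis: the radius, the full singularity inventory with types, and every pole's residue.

Radius of convergence at 0: 2/3.
At 2/3: a pole of order 3; residue 25088616/7843.
At 3/4: a pole of order 1; residue -25088616/7843.

Denominator factor (v - 2/3)^3: pole of order 3 at 2/3, modulus 2/3.
Denominator factor (v - 3/4): pole of order 1 at 3/4, modulus 3/4.
The radius of convergence is the smallest modulus among the singular points: 2/3.
At the order-3 pole 2/3 set g(v) = (v - (2/3))^3*f(v) = (-34*v**2/11 - 37*v/31 + 18/23)/(v - 3/4).
Order-3 pole: residue = g''(a)/2; g''(2/3) = 50177232/7843, so the residue is 25088616/7843.
At the order-1 pole 3/4 set g(v) = (v - (3/4))*f(v) = (-34*v**2/11 - 37*v/31 + 18/23)/(v - 2/3)**3.
Simple pole: residue = g(a) at a = 3/4, which is -25088616/7843.
List the singular points by increasing real part (a conjugate pair: the negative imaginary part first).


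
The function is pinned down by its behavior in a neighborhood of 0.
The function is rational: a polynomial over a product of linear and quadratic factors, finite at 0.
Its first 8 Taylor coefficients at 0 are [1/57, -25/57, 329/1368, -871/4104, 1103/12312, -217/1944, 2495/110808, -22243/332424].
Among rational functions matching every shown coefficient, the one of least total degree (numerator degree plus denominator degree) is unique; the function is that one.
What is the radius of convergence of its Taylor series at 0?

The radius of convergence is 1.

No rational of total degree below 4 reproduces all 8 coefficients; solving the [2/2] Pade equations on them gives f(ξ) = (-9*ξ**2/16 + 2*ξ/3 - 1/38)/((ξ - 1)*(ξ + 3/2)), whose expansion matches every shown term.
Denominator factor (ξ - 1): pole of order 1 at 1, modulus 1.
Denominator factor (ξ + 3/2): pole of order 1 at -3/2, modulus 3/2.
The radius of convergence is the smallest modulus among the singular points: 1.


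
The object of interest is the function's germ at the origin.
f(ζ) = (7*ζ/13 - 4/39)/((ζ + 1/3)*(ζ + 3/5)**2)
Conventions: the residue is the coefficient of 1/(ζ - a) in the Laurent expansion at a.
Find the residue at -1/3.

At the order-1 pole -1/3 set g(ζ) = (ζ - (-1/3))*f(ζ) = (7*ζ/13 - 4/39)/(ζ + 3/5)**2.
Simple pole: residue = g(a) at a = -1/3, which is -825/208.

The residue is -825/208.


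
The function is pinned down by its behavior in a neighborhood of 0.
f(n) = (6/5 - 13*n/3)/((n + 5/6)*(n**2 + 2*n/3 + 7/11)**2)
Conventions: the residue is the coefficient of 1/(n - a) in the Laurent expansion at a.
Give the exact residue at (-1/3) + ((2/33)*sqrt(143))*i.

The residue is (-1886148/471245) - ((208135719/1274246480)*sqrt(143))*i.


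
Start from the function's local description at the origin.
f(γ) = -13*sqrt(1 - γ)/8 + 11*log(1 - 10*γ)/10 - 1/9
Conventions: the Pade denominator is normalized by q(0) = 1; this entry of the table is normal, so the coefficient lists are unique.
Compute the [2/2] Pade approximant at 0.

Taylor coefficients needed (expand at 0): a_0 = -125/72, a_1 = -163/16, a_2 = -3507/64, a_3 = -140761/384, a_4 = -2815935/1024.
Write the denominator as Q(γ) = 1 + q1*γ + q2*γ^2. Requiring Q*f - P = O(γ^5) with deg P <= 2 kills the coefficients of γ^3..γ^4 in Q*f:
  γ^3: a_3 + q1*a_2 + q2*a_1 = 0, i.e. -140761/384 + (-3507/64)*q1 + (-163/16)*q2 = 0.
  γ^4: a_4 + q1*a_3 + q2*a_2 = 0, i.e. -2815935/1024 + (-140761/384)*q1 + (-3507/64)*q2 = 0.
Solving this linear system: q1 = -389694561/35963756, q2 = 9624719921/431565072.
The numerator is Q*f truncated at degree 2: P0 = a_0 = -125/72; P1 = a_1 + q1*a_0 = 7444135033/863130144; P2 = a_2 + q1*a_1 + q2*a_0 = 524315489855/31072685184.

The Pade approximant has numerator coefficients [-125/72, 7444135033/863130144, 524315489855/31072685184]; denominator coefficients [1, -389694561/35963756, 9624719921/431565072].


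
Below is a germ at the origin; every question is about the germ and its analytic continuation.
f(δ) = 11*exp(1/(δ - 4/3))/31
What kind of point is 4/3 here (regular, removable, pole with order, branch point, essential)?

The exponent 1/(δ - (4/3)) has a pole at 4/3, so exp(1/(δ - (4/3))) takes every nonzero value near it: an essential singularity (not a pole of any order).

The point is an essential singularity.


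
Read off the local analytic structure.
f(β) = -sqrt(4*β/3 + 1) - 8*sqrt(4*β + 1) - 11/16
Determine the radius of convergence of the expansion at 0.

Branch term (-1)*sqrt(1 - β/(-3/4)): its argument vanishes at β = -3/4, a square-root branch point, modulus 3/4.
Branch term (-8)*sqrt(1 - β/(-1/4)): its argument vanishes at β = -1/4, a square-root branch point, modulus 1/4.
The radius of convergence is the smallest modulus among the singular points: 1/4.

The radius of convergence is 1/4.


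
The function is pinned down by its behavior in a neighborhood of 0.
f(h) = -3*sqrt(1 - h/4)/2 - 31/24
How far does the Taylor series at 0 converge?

The radius of convergence is 4.

Branch term (-3/2)*sqrt(1 - h/(4)): its argument vanishes at h = 4, a square-root branch point, modulus 4.
The radius of convergence is the smallest modulus among the singular points: 4.


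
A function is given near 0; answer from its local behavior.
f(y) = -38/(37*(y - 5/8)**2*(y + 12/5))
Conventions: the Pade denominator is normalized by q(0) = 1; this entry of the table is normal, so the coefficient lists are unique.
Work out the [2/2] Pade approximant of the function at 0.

Taylor coefficients needed (expand at 0): a_0 = -608/555, a_1 = -25384/8325, a_2 = -891974/124875, a_3 = -1515953/101250, a_4 = -1333307159/44955000.
Write the denominator as Q(y) = 1 + q1*y + q2*y^2. Requiring Q*f - P = O(y^5) with deg P <= 2 kills the coefficients of y^3..y^4 in Q*f:
  y^3: a_3 + q1*a_2 + q2*a_1 = 0, i.e. -1515953/101250 + (-891974/124875)*q1 + (-25384/8325)*q2 = 0.
  y^4: a_4 + q1*a_3 + q2*a_2 = 0, i.e. -1333307159/44955000 + (-1515953/101250)*q1 + (-891974/124875)*q2 = 0.
Solving this linear system: q1 = -386999/125820, q2 = 1082872/471825.
The numerator is Q*f truncated at degree 2: P0 = a_0 = -608/555; P1 = a_1 + q1*a_0 = 223744/698301; P2 = a_2 + q1*a_1 + q2*a_0 = -194560/698301.

The Pade approximant has numerator coefficients [-608/555, 223744/698301, -194560/698301]; denominator coefficients [1, -386999/125820, 1082872/471825].
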